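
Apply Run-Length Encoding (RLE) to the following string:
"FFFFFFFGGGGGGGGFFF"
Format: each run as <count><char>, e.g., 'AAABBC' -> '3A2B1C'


Scanning runs left to right:
  i=0: run of 'F' x 7 -> '7F'
  i=7: run of 'G' x 8 -> '8G'
  i=15: run of 'F' x 3 -> '3F'

RLE = 7F8G3F


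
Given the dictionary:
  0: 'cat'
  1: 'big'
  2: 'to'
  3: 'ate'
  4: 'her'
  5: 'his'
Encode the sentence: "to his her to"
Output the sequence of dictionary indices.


Look up each word in the dictionary:
  'to' -> 2
  'his' -> 5
  'her' -> 4
  'to' -> 2

Encoded: [2, 5, 4, 2]


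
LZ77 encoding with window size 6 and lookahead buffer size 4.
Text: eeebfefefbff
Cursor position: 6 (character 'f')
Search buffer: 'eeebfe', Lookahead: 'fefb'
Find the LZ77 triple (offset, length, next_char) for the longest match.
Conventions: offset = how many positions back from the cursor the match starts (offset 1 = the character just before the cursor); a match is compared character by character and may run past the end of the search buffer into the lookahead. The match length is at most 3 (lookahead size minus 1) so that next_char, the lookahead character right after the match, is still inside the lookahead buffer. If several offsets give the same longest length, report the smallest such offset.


Try each offset into the search buffer:
  offset=1 (pos 5, char 'e'): match length 0
  offset=2 (pos 4, char 'f'): match length 3
  offset=3 (pos 3, char 'b'): match length 0
  offset=4 (pos 2, char 'e'): match length 0
  offset=5 (pos 1, char 'e'): match length 0
  offset=6 (pos 0, char 'e'): match length 0
Longest match has length 3 at offset 2.
next_char = character at position 6 + 3 = 9 -> 'b'

Best match: offset=2, length=3 (matching 'fef' starting at position 4)
LZ77 triple: (2, 3, 'b')


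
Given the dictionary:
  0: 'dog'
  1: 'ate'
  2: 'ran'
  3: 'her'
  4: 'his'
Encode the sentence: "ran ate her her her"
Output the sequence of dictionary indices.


Look up each word in the dictionary:
  'ran' -> 2
  'ate' -> 1
  'her' -> 3
  'her' -> 3
  'her' -> 3

Encoded: [2, 1, 3, 3, 3]


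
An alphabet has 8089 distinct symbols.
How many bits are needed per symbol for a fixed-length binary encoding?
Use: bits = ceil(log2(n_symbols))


log2(8089) = 12.9817
Bracket: 2^12 = 4096 < 8089 <= 2^13 = 8192
So ceil(log2(8089)) = 13

bits = ceil(log2(8089)) = ceil(12.9817) = 13 bits


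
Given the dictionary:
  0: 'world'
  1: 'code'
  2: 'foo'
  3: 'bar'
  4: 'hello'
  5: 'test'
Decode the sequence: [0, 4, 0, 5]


Look up each index in the dictionary:
  0 -> 'world'
  4 -> 'hello'
  0 -> 'world'
  5 -> 'test'

Decoded: "world hello world test"


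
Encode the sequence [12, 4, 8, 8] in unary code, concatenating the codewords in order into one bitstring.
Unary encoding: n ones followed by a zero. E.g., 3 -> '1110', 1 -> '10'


Encode each number as n ones followed by a terminating 0:
  12 -> 1111111111110 (13 bits)
  4 -> 11110 (5 bits)
  8 -> 111111110 (9 bits)
  8 -> 111111110 (9 bits)
Total length = 13 + 5 + 9 + 9 = 36 bits.

Unary([12, 4, 8, 8]) = 111111111111011110111111110111111110 (36 bits)


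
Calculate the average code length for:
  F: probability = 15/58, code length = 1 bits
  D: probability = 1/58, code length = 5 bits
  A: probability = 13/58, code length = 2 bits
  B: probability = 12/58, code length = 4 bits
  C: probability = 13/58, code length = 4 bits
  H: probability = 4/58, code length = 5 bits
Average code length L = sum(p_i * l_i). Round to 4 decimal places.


Weighted contributions p_i * l_i:
  F: (15/58) * 1 = 15/58
  D: (1/58) * 5 = 5/58
  A: (13/58) * 2 = 26/58
  B: (12/58) * 4 = 48/58
  C: (13/58) * 4 = 52/58
  H: (4/58) * 5 = 20/58
Sum = (15 + 5 + 26 + 48 + 52 + 20)/58 = 166/58

L = 166/58 = 2.8621 bits/symbol


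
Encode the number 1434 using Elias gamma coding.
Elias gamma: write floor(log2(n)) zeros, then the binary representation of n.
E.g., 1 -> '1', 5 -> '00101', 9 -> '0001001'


num_bits = floor(log2(1434)) + 1 = 11
leading_zeros = num_bits - 1 = 10
binary(1434) = 10110011010

Elias gamma(1434) = '0000000000' + '10110011010' = 000000000010110011010 (21 bits)


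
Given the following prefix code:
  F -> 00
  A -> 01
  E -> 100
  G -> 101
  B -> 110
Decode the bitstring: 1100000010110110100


Decoding step by step:
Bits 110 -> B
Bits 00 -> F
Bits 00 -> F
Bits 01 -> A
Bits 01 -> A
Bits 101 -> G
Bits 101 -> G
Bits 00 -> F


Decoded message: BFFAAGGF


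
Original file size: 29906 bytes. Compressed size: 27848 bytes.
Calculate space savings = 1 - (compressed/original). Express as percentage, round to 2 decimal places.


ratio = compressed/original = 27848/29906 = 0.931184
savings = 1 - ratio = 1 - 0.931184 = 0.068816
as a percentage: 0.068816 * 100 = 6.88%

Space savings = 1 - 27848/29906 = 6.88%


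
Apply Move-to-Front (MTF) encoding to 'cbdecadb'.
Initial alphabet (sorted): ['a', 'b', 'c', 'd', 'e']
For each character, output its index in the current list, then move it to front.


MTF encoding:
'c': index 2 in ['a', 'b', 'c', 'd', 'e'] -> ['c', 'a', 'b', 'd', 'e']
'b': index 2 in ['c', 'a', 'b', 'd', 'e'] -> ['b', 'c', 'a', 'd', 'e']
'd': index 3 in ['b', 'c', 'a', 'd', 'e'] -> ['d', 'b', 'c', 'a', 'e']
'e': index 4 in ['d', 'b', 'c', 'a', 'e'] -> ['e', 'd', 'b', 'c', 'a']
'c': index 3 in ['e', 'd', 'b', 'c', 'a'] -> ['c', 'e', 'd', 'b', 'a']
'a': index 4 in ['c', 'e', 'd', 'b', 'a'] -> ['a', 'c', 'e', 'd', 'b']
'd': index 3 in ['a', 'c', 'e', 'd', 'b'] -> ['d', 'a', 'c', 'e', 'b']
'b': index 4 in ['d', 'a', 'c', 'e', 'b'] -> ['b', 'd', 'a', 'c', 'e']


Output: [2, 2, 3, 4, 3, 4, 3, 4]


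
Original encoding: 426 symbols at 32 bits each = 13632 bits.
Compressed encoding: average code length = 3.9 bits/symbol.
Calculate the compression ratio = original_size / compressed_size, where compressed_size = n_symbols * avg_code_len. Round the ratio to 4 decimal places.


original_size = n_symbols * orig_bits = 426 * 32 = 13632 bits
compressed_size = n_symbols * avg_code_len = 426 * 3.9 = 1661.4 bits
ratio = original_size / compressed_size = 13632 / 1661.4 = 8.2051

Compression ratio = 8.2051


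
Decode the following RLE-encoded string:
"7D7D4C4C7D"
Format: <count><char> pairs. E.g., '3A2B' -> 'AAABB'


Expanding each <count><char> pair:
  7D -> 'DDDDDDD'
  7D -> 'DDDDDDD'
  4C -> 'CCCC'
  4C -> 'CCCC'
  7D -> 'DDDDDDD'

Decoded = DDDDDDDDDDDDDDCCCCCCCCDDDDDDD


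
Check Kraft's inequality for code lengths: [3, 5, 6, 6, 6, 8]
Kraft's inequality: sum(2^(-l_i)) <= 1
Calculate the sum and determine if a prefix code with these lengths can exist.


Sum = 2^(-3) + 2^(-5) + 2^(-6) + 2^(-6) + 2^(-6) + 2^(-8)
    = 0.125 + 0.03125 + 0.015625 + 0.015625 + 0.015625 + 0.00390625
    = 53/256 = 0.20703125
Since 0.20703125 <= 1, Kraft's inequality IS satisfied.
A prefix code with these lengths CAN exist.

Kraft sum = 0.20703125. Satisfied.


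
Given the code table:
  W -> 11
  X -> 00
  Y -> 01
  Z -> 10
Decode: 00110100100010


Decoding:
00 -> X
11 -> W
01 -> Y
00 -> X
10 -> Z
00 -> X
10 -> Z


Result: XWYXZXZ


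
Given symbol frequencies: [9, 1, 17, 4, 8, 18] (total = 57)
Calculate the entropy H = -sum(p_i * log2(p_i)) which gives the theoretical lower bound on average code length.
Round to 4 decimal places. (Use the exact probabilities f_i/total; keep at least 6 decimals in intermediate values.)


Per-symbol terms -p_i * log2(p_i) with p_i = f_i/57:
  p = 9/57 = 0.157895: log2(p) = -2.662965, -p*log2(p) = 0.420468
  p = 1/57 = 0.017544: log2(p) = -5.832890, -p*log2(p) = 0.102331
  p = 17/57 = 0.298246: log2(p) = -1.745427, -p*log2(p) = 0.520566
  p = 4/57 = 0.070175: log2(p) = -3.832890, -p*log2(p) = 0.268975
  p = 8/57 = 0.140351: log2(p) = -2.832890, -p*log2(p) = 0.397599
  p = 18/57 = 0.315789: log2(p) = -1.662965, -p*log2(p) = 0.525147
H = 0.420468 + 0.102331 + 0.520566 + 0.268975 + 0.397599 + 0.525147 = 2.235086

H = 2.2351 bits/symbol


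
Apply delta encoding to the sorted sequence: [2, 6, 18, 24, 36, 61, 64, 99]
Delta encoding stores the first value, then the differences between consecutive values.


First value: 2
Deltas:
  6 - 2 = 4
  18 - 6 = 12
  24 - 18 = 6
  36 - 24 = 12
  61 - 36 = 25
  64 - 61 = 3
  99 - 64 = 35


Delta encoded: [2, 4, 12, 6, 12, 25, 3, 35]


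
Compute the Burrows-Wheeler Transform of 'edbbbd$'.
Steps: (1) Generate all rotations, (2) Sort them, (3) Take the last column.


Rotations (sorted):
  0: $edbbbd -> last char: d
  1: bbbd$ed -> last char: d
  2: bbd$edb -> last char: b
  3: bd$edbb -> last char: b
  4: d$edbbb -> last char: b
  5: dbbbd$e -> last char: e
  6: edbbbd$ -> last char: $


BWT = ddbbbe$


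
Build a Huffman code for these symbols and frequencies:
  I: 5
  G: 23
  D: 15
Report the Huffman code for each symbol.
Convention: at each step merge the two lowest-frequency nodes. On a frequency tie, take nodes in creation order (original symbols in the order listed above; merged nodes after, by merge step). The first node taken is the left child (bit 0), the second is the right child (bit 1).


Huffman tree construction:
Step 1: Merge I(5) + D(15) = 20
Step 2: Merge (I+D)(20) + G(23) = 43
Read each symbol's code off the tree from the root (left child = 0, right child = 1).

Codes:
  I: 00 (length 2)
  G: 1 (length 1)
  D: 01 (length 2)
Average code length: 63/43 = 1.4651 bits/symbol


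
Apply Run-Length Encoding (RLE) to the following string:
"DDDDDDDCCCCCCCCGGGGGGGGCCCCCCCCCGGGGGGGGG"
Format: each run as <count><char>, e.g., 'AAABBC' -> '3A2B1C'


Scanning runs left to right:
  i=0: run of 'D' x 7 -> '7D'
  i=7: run of 'C' x 8 -> '8C'
  i=15: run of 'G' x 8 -> '8G'
  i=23: run of 'C' x 9 -> '9C'
  i=32: run of 'G' x 9 -> '9G'

RLE = 7D8C8G9C9G


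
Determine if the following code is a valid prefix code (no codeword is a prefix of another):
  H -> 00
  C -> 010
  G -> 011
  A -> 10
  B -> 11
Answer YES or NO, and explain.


Checking each pair (does one codeword prefix another?):
  H='00' vs C='010': no prefix
  H='00' vs G='011': no prefix
  H='00' vs A='10': no prefix
  H='00' vs B='11': no prefix
  C='010' vs H='00': no prefix
  C='010' vs G='011': no prefix
  C='010' vs A='10': no prefix
  C='010' vs B='11': no prefix
  G='011' vs H='00': no prefix
  G='011' vs C='010': no prefix
  G='011' vs A='10': no prefix
  G='011' vs B='11': no prefix
  A='10' vs H='00': no prefix
  A='10' vs C='010': no prefix
  A='10' vs G='011': no prefix
  A='10' vs B='11': no prefix
  B='11' vs H='00': no prefix
  B='11' vs C='010': no prefix
  B='11' vs G='011': no prefix
  B='11' vs A='10': no prefix
No violation found over all pairs.

YES -- this is a valid prefix code. No codeword is a prefix of any other codeword.


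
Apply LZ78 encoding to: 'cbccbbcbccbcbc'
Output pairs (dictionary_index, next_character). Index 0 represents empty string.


LZ78 encoding steps:
Dictionary: {0: ''}
Step 1: w='' (idx 0), next='c' -> output (0, 'c'), add 'c' as idx 1
Step 2: w='' (idx 0), next='b' -> output (0, 'b'), add 'b' as idx 2
Step 3: w='c' (idx 1), next='c' -> output (1, 'c'), add 'cc' as idx 3
Step 4: w='b' (idx 2), next='b' -> output (2, 'b'), add 'bb' as idx 4
Step 5: w='c' (idx 1), next='b' -> output (1, 'b'), add 'cb' as idx 5
Step 6: w='cc' (idx 3), next='b' -> output (3, 'b'), add 'ccb' as idx 6
Step 7: w='cb' (idx 5), next='c' -> output (5, 'c'), add 'cbc' as idx 7


Encoded: [(0, 'c'), (0, 'b'), (1, 'c'), (2, 'b'), (1, 'b'), (3, 'b'), (5, 'c')]


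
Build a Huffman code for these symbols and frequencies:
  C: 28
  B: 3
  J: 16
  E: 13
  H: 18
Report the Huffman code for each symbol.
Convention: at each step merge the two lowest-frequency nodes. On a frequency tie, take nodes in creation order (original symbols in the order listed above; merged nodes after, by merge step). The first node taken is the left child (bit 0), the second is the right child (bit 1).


Huffman tree construction:
Step 1: Merge B(3) + E(13) = 16
Step 2: Merge J(16) + (B+E)(16) = 32
Step 3: Merge H(18) + C(28) = 46
Step 4: Merge (J+(B+E))(32) + (H+C)(46) = 78
Read each symbol's code off the tree from the root (left child = 0, right child = 1).

Codes:
  C: 11 (length 2)
  B: 010 (length 3)
  J: 00 (length 2)
  E: 011 (length 3)
  H: 10 (length 2)
Average code length: 172/78 = 2.2051 bits/symbol


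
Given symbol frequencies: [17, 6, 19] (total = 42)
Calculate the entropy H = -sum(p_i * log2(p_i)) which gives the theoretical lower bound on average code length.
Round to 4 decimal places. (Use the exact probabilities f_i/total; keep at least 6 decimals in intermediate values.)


Per-symbol terms -p_i * log2(p_i) with p_i = f_i/42:
  p = 17/42 = 0.404762: log2(p) = -1.304855, -p*log2(p) = 0.528155
  p = 6/42 = 0.142857: log2(p) = -2.807355, -p*log2(p) = 0.401051
  p = 19/42 = 0.452381: log2(p) = -1.144390, -p*log2(p) = 0.517700
H = 0.528155 + 0.401051 + 0.517700 = 1.446906

H = 1.4469 bits/symbol


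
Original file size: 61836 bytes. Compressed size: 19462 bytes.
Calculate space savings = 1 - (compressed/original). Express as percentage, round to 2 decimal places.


ratio = compressed/original = 19462/61836 = 0.314736
savings = 1 - ratio = 1 - 0.314736 = 0.685264
as a percentage: 0.685264 * 100 = 68.53%

Space savings = 1 - 19462/61836 = 68.53%


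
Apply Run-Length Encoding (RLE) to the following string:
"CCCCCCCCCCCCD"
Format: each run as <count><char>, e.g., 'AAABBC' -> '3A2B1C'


Scanning runs left to right:
  i=0: run of 'C' x 12 -> '12C'
  i=12: run of 'D' x 1 -> '1D'

RLE = 12C1D


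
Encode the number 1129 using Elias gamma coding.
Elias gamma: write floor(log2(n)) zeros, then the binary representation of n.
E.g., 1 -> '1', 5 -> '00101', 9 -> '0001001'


num_bits = floor(log2(1129)) + 1 = 11
leading_zeros = num_bits - 1 = 10
binary(1129) = 10001101001

Elias gamma(1129) = '0000000000' + '10001101001' = 000000000010001101001 (21 bits)


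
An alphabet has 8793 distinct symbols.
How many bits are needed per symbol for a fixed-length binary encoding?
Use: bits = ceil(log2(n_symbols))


log2(8793) = 13.1021
Bracket: 2^13 = 8192 < 8793 <= 2^14 = 16384
So ceil(log2(8793)) = 14

bits = ceil(log2(8793)) = ceil(13.1021) = 14 bits


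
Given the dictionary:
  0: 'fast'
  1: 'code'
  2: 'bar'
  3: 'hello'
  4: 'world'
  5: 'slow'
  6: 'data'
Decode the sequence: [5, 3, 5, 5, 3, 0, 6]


Look up each index in the dictionary:
  5 -> 'slow'
  3 -> 'hello'
  5 -> 'slow'
  5 -> 'slow'
  3 -> 'hello'
  0 -> 'fast'
  6 -> 'data'

Decoded: "slow hello slow slow hello fast data"


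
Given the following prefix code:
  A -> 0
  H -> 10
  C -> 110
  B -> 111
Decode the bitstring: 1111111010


Decoding step by step:
Bits 111 -> B
Bits 111 -> B
Bits 10 -> H
Bits 10 -> H


Decoded message: BBHH


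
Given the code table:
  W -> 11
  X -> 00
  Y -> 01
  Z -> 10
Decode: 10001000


Decoding:
10 -> Z
00 -> X
10 -> Z
00 -> X


Result: ZXZX


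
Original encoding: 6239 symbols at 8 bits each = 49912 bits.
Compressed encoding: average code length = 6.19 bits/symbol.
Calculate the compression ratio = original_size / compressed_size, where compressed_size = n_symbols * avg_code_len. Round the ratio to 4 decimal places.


original_size = n_symbols * orig_bits = 6239 * 8 = 49912 bits
compressed_size = n_symbols * avg_code_len = 6239 * 6.19 = 38619.41 bits
ratio = original_size / compressed_size = 49912 / 38619.41 = 1.2924

Compression ratio = 1.2924


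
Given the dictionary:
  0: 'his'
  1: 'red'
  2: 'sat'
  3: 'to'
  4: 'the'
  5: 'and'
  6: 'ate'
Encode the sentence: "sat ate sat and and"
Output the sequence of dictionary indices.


Look up each word in the dictionary:
  'sat' -> 2
  'ate' -> 6
  'sat' -> 2
  'and' -> 5
  'and' -> 5

Encoded: [2, 6, 2, 5, 5]


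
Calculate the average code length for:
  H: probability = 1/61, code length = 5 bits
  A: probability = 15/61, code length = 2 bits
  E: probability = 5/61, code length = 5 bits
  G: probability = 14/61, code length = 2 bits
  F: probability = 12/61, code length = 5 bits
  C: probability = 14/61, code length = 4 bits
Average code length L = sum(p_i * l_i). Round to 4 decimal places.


Weighted contributions p_i * l_i:
  H: (1/61) * 5 = 5/61
  A: (15/61) * 2 = 30/61
  E: (5/61) * 5 = 25/61
  G: (14/61) * 2 = 28/61
  F: (12/61) * 5 = 60/61
  C: (14/61) * 4 = 56/61
Sum = (5 + 30 + 25 + 28 + 60 + 56)/61 = 204/61

L = 204/61 = 3.3443 bits/symbol


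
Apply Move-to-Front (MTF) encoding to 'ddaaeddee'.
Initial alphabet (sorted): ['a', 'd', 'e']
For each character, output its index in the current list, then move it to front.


MTF encoding:
'd': index 1 in ['a', 'd', 'e'] -> ['d', 'a', 'e']
'd': index 0 in ['d', 'a', 'e'] -> ['d', 'a', 'e']
'a': index 1 in ['d', 'a', 'e'] -> ['a', 'd', 'e']
'a': index 0 in ['a', 'd', 'e'] -> ['a', 'd', 'e']
'e': index 2 in ['a', 'd', 'e'] -> ['e', 'a', 'd']
'd': index 2 in ['e', 'a', 'd'] -> ['d', 'e', 'a']
'd': index 0 in ['d', 'e', 'a'] -> ['d', 'e', 'a']
'e': index 1 in ['d', 'e', 'a'] -> ['e', 'd', 'a']
'e': index 0 in ['e', 'd', 'a'] -> ['e', 'd', 'a']


Output: [1, 0, 1, 0, 2, 2, 0, 1, 0]


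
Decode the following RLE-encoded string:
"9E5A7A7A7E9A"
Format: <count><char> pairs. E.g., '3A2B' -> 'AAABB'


Expanding each <count><char> pair:
  9E -> 'EEEEEEEEE'
  5A -> 'AAAAA'
  7A -> 'AAAAAAA'
  7A -> 'AAAAAAA'
  7E -> 'EEEEEEE'
  9A -> 'AAAAAAAAA'

Decoded = EEEEEEEEEAAAAAAAAAAAAAAAAAAAEEEEEEEAAAAAAAAA


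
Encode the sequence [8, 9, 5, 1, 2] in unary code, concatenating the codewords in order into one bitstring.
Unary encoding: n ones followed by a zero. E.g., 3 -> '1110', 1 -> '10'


Encode each number as n ones followed by a terminating 0:
  8 -> 111111110 (9 bits)
  9 -> 1111111110 (10 bits)
  5 -> 111110 (6 bits)
  1 -> 10 (2 bits)
  2 -> 110 (3 bits)
Total length = 9 + 10 + 6 + 2 + 3 = 30 bits.

Unary([8, 9, 5, 1, 2]) = 111111110111111111011111010110 (30 bits)


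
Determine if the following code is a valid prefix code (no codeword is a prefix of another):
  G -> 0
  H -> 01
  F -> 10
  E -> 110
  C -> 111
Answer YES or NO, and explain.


Checking each pair (does one codeword prefix another?):
  G='0' vs H='01': prefix -- VIOLATION

NO -- this is NOT a valid prefix code. G (0) is a prefix of H (01).


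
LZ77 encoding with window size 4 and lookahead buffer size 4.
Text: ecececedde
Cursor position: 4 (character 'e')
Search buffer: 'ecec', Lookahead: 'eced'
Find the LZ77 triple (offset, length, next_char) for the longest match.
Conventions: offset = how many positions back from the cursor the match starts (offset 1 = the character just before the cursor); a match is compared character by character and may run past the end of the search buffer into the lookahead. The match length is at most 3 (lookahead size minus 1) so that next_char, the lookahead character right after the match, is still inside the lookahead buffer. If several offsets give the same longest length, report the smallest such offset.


Try each offset into the search buffer:
  offset=1 (pos 3, char 'c'): match length 0
  offset=2 (pos 2, char 'e'): match length 3
  offset=3 (pos 1, char 'c'): match length 0
  offset=4 (pos 0, char 'e'): match length 3
Longest match has length 3, found at offsets 2, 4; take the smallest, offset 2.
next_char = character at position 4 + 3 = 7 -> 'd'

Best match: offset=2, length=3 (matching 'ece' starting at position 2)
LZ77 triple: (2, 3, 'd')


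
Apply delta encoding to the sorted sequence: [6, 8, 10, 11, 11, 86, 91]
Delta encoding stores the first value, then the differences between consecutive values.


First value: 6
Deltas:
  8 - 6 = 2
  10 - 8 = 2
  11 - 10 = 1
  11 - 11 = 0
  86 - 11 = 75
  91 - 86 = 5


Delta encoded: [6, 2, 2, 1, 0, 75, 5]


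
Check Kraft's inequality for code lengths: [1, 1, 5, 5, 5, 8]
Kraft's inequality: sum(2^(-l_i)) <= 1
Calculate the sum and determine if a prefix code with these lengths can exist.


Sum = 2^(-1) + 2^(-1) + 2^(-5) + 2^(-5) + 2^(-5) + 2^(-8)
    = 0.5 + 0.5 + 0.03125 + 0.03125 + 0.03125 + 0.00390625
    = 281/256 = 1.09765625
Since 1.09765625 > 1, Kraft's inequality is NOT satisfied.
A prefix code with these lengths CANNOT exist.

Kraft sum = 1.09765625. Not satisfied.


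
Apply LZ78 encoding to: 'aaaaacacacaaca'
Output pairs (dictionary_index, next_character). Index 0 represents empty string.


LZ78 encoding steps:
Dictionary: {0: ''}
Step 1: w='' (idx 0), next='a' -> output (0, 'a'), add 'a' as idx 1
Step 2: w='a' (idx 1), next='a' -> output (1, 'a'), add 'aa' as idx 2
Step 3: w='aa' (idx 2), next='c' -> output (2, 'c'), add 'aac' as idx 3
Step 4: w='a' (idx 1), next='c' -> output (1, 'c'), add 'ac' as idx 4
Step 5: w='ac' (idx 4), next='a' -> output (4, 'a'), add 'aca' as idx 5
Step 6: w='aca' (idx 5), end of input -> output (5, '')


Encoded: [(0, 'a'), (1, 'a'), (2, 'c'), (1, 'c'), (4, 'a'), (5, '')]


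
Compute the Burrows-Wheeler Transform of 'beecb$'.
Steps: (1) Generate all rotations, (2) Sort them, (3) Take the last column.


Rotations (sorted):
  0: $beecb -> last char: b
  1: b$beec -> last char: c
  2: beecb$ -> last char: $
  3: cb$bee -> last char: e
  4: ecb$be -> last char: e
  5: eecb$b -> last char: b


BWT = bc$eeb


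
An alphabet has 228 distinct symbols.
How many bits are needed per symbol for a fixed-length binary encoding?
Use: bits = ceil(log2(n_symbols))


log2(228) = 7.8329
Bracket: 2^7 = 128 < 228 <= 2^8 = 256
So ceil(log2(228)) = 8

bits = ceil(log2(228)) = ceil(7.8329) = 8 bits


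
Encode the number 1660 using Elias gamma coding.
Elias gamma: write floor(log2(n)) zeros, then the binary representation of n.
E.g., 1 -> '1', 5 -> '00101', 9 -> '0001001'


num_bits = floor(log2(1660)) + 1 = 11
leading_zeros = num_bits - 1 = 10
binary(1660) = 11001111100

Elias gamma(1660) = '0000000000' + '11001111100' = 000000000011001111100 (21 bits)


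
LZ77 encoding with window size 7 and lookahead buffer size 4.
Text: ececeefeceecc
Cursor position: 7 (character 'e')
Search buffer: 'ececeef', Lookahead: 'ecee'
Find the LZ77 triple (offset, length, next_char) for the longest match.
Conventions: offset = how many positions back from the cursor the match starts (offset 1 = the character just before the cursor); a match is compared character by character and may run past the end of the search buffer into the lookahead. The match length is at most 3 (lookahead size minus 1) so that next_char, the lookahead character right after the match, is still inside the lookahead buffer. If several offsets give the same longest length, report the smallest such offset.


Try each offset into the search buffer:
  offset=1 (pos 6, char 'f'): match length 0
  offset=2 (pos 5, char 'e'): match length 1
  offset=3 (pos 4, char 'e'): match length 1
  offset=4 (pos 3, char 'c'): match length 0
  offset=5 (pos 2, char 'e'): match length 3
  offset=6 (pos 1, char 'c'): match length 0
  offset=7 (pos 0, char 'e'): match length 3
Longest match has length 3, found at offsets 5, 7; take the smallest, offset 5.
next_char = character at position 7 + 3 = 10 -> 'e'

Best match: offset=5, length=3 (matching 'ece' starting at position 2)
LZ77 triple: (5, 3, 'e')


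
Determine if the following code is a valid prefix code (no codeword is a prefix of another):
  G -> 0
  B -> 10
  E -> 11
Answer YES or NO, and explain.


Checking each pair (does one codeword prefix another?):
  G='0' vs B='10': no prefix
  G='0' vs E='11': no prefix
  B='10' vs G='0': no prefix
  B='10' vs E='11': no prefix
  E='11' vs G='0': no prefix
  E='11' vs B='10': no prefix
No violation found over all pairs.

YES -- this is a valid prefix code. No codeword is a prefix of any other codeword.


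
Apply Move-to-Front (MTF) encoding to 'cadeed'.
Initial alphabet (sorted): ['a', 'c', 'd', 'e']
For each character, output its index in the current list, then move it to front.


MTF encoding:
'c': index 1 in ['a', 'c', 'd', 'e'] -> ['c', 'a', 'd', 'e']
'a': index 1 in ['c', 'a', 'd', 'e'] -> ['a', 'c', 'd', 'e']
'd': index 2 in ['a', 'c', 'd', 'e'] -> ['d', 'a', 'c', 'e']
'e': index 3 in ['d', 'a', 'c', 'e'] -> ['e', 'd', 'a', 'c']
'e': index 0 in ['e', 'd', 'a', 'c'] -> ['e', 'd', 'a', 'c']
'd': index 1 in ['e', 'd', 'a', 'c'] -> ['d', 'e', 'a', 'c']


Output: [1, 1, 2, 3, 0, 1]


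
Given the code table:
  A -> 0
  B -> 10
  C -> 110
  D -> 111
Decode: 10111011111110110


Decoding:
10 -> B
111 -> D
0 -> A
111 -> D
111 -> D
10 -> B
110 -> C


Result: BDADDBC


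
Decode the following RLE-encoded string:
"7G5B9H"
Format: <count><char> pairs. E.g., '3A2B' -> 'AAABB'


Expanding each <count><char> pair:
  7G -> 'GGGGGGG'
  5B -> 'BBBBB'
  9H -> 'HHHHHHHHH'

Decoded = GGGGGGGBBBBBHHHHHHHHH


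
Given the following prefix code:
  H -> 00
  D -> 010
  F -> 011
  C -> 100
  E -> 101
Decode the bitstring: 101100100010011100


Decoding step by step:
Bits 101 -> E
Bits 100 -> C
Bits 100 -> C
Bits 010 -> D
Bits 011 -> F
Bits 100 -> C


Decoded message: ECCDFC


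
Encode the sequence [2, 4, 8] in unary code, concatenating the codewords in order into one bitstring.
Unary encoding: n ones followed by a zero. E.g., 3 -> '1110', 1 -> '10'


Encode each number as n ones followed by a terminating 0:
  2 -> 110 (3 bits)
  4 -> 11110 (5 bits)
  8 -> 111111110 (9 bits)
Total length = 3 + 5 + 9 = 17 bits.

Unary([2, 4, 8]) = 11011110111111110 (17 bits)


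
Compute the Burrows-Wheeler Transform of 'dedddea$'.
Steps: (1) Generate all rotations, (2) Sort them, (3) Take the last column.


Rotations (sorted):
  0: $dedddea -> last char: a
  1: a$deddde -> last char: e
  2: dddea$de -> last char: e
  3: ddea$ded -> last char: d
  4: dea$dedd -> last char: d
  5: dedddea$ -> last char: $
  6: ea$deddd -> last char: d
  7: edddea$d -> last char: d


BWT = aeedd$dd


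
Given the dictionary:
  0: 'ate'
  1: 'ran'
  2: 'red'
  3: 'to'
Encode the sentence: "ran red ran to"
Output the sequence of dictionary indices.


Look up each word in the dictionary:
  'ran' -> 1
  'red' -> 2
  'ran' -> 1
  'to' -> 3

Encoded: [1, 2, 1, 3]


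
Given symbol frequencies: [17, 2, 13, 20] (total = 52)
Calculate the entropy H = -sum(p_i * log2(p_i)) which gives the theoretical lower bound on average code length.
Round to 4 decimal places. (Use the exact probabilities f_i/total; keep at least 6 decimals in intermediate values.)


Per-symbol terms -p_i * log2(p_i) with p_i = f_i/52:
  p = 17/52 = 0.326923: log2(p) = -1.612977, -p*log2(p) = 0.527319
  p = 2/52 = 0.038462: log2(p) = -4.700440, -p*log2(p) = 0.180786
  p = 13/52 = 0.250000: log2(p) = -2.000000, -p*log2(p) = 0.500000
  p = 20/52 = 0.384615: log2(p) = -1.378512, -p*log2(p) = 0.530197
H = 0.527319 + 0.180786 + 0.500000 + 0.530197 = 1.738302

H = 1.7383 bits/symbol


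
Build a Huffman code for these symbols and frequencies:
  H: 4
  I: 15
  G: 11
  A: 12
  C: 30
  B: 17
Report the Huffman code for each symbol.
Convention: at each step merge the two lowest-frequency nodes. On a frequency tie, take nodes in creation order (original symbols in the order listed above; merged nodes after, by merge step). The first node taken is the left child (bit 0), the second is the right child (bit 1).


Huffman tree construction:
Step 1: Merge H(4) + G(11) = 15
Step 2: Merge A(12) + I(15) = 27
Step 3: Merge (H+G)(15) + B(17) = 32
Step 4: Merge (A+I)(27) + C(30) = 57
Step 5: Merge ((H+G)+B)(32) + ((A+I)+C)(57) = 89
Read each symbol's code off the tree from the root (left child = 0, right child = 1).

Codes:
  H: 000 (length 3)
  I: 101 (length 3)
  G: 001 (length 3)
  A: 100 (length 3)
  C: 11 (length 2)
  B: 01 (length 2)
Average code length: 220/89 = 2.4719 bits/symbol


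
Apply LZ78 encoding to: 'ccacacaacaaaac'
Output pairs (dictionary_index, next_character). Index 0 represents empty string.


LZ78 encoding steps:
Dictionary: {0: ''}
Step 1: w='' (idx 0), next='c' -> output (0, 'c'), add 'c' as idx 1
Step 2: w='c' (idx 1), next='a' -> output (1, 'a'), add 'ca' as idx 2
Step 3: w='ca' (idx 2), next='c' -> output (2, 'c'), add 'cac' as idx 3
Step 4: w='' (idx 0), next='a' -> output (0, 'a'), add 'a' as idx 4
Step 5: w='a' (idx 4), next='c' -> output (4, 'c'), add 'ac' as idx 5
Step 6: w='a' (idx 4), next='a' -> output (4, 'a'), add 'aa' as idx 6
Step 7: w='aa' (idx 6), next='c' -> output (6, 'c'), add 'aac' as idx 7


Encoded: [(0, 'c'), (1, 'a'), (2, 'c'), (0, 'a'), (4, 'c'), (4, 'a'), (6, 'c')]


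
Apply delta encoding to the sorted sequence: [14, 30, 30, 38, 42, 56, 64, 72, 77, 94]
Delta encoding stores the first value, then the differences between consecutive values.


First value: 14
Deltas:
  30 - 14 = 16
  30 - 30 = 0
  38 - 30 = 8
  42 - 38 = 4
  56 - 42 = 14
  64 - 56 = 8
  72 - 64 = 8
  77 - 72 = 5
  94 - 77 = 17


Delta encoded: [14, 16, 0, 8, 4, 14, 8, 8, 5, 17]


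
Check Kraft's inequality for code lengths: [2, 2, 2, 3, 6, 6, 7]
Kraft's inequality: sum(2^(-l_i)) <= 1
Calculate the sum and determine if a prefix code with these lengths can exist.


Sum = 2^(-2) + 2^(-2) + 2^(-2) + 2^(-3) + 2^(-6) + 2^(-6) + 2^(-7)
    = 0.25 + 0.25 + 0.25 + 0.125 + 0.015625 + 0.015625 + 0.0078125
    = 117/128 = 0.9140625
Since 0.9140625 <= 1, Kraft's inequality IS satisfied.
A prefix code with these lengths CAN exist.

Kraft sum = 0.9140625. Satisfied.


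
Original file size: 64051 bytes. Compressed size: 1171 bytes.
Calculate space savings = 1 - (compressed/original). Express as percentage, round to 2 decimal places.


ratio = compressed/original = 1171/64051 = 0.018282
savings = 1 - ratio = 1 - 0.018282 = 0.981718
as a percentage: 0.981718 * 100 = 98.17%

Space savings = 1 - 1171/64051 = 98.17%


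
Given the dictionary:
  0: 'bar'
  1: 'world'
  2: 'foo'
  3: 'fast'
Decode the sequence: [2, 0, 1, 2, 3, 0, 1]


Look up each index in the dictionary:
  2 -> 'foo'
  0 -> 'bar'
  1 -> 'world'
  2 -> 'foo'
  3 -> 'fast'
  0 -> 'bar'
  1 -> 'world'

Decoded: "foo bar world foo fast bar world"


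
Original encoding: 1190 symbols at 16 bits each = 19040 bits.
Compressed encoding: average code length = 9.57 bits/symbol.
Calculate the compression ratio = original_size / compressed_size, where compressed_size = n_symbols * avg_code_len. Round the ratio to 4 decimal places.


original_size = n_symbols * orig_bits = 1190 * 16 = 19040 bits
compressed_size = n_symbols * avg_code_len = 1190 * 9.57 = 11388.3 bits
ratio = original_size / compressed_size = 19040 / 11388.3 = 1.6719

Compression ratio = 1.6719


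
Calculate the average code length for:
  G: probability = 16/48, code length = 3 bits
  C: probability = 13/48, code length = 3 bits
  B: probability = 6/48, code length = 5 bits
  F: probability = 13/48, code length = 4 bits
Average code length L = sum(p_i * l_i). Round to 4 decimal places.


Weighted contributions p_i * l_i:
  G: (16/48) * 3 = 48/48
  C: (13/48) * 3 = 39/48
  B: (6/48) * 5 = 30/48
  F: (13/48) * 4 = 52/48
Sum = (48 + 39 + 30 + 52)/48 = 169/48

L = 169/48 = 3.5208 bits/symbol


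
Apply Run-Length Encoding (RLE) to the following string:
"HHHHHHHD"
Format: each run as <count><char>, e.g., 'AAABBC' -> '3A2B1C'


Scanning runs left to right:
  i=0: run of 'H' x 7 -> '7H'
  i=7: run of 'D' x 1 -> '1D'

RLE = 7H1D


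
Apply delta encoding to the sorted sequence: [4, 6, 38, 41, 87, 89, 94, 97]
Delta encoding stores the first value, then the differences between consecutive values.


First value: 4
Deltas:
  6 - 4 = 2
  38 - 6 = 32
  41 - 38 = 3
  87 - 41 = 46
  89 - 87 = 2
  94 - 89 = 5
  97 - 94 = 3


Delta encoded: [4, 2, 32, 3, 46, 2, 5, 3]


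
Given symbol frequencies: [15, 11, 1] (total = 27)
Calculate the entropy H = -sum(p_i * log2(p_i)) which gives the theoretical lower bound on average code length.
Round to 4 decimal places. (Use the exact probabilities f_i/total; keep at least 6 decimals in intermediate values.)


Per-symbol terms -p_i * log2(p_i) with p_i = f_i/27:
  p = 15/27 = 0.555556: log2(p) = -0.847997, -p*log2(p) = 0.471109
  p = 11/27 = 0.407407: log2(p) = -1.295456, -p*log2(p) = 0.527778
  p = 1/27 = 0.037037: log2(p) = -4.754888, -p*log2(p) = 0.176107
H = 0.471109 + 0.527778 + 0.176107 = 1.174994

H = 1.175 bits/symbol


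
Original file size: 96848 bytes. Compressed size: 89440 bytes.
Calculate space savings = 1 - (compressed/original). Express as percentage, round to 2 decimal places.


ratio = compressed/original = 89440/96848 = 0.923509
savings = 1 - ratio = 1 - 0.923509 = 0.076491
as a percentage: 0.076491 * 100 = 7.65%

Space savings = 1 - 89440/96848 = 7.65%


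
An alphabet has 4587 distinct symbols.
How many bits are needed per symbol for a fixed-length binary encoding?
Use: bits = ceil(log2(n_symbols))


log2(4587) = 12.1633
Bracket: 2^12 = 4096 < 4587 <= 2^13 = 8192
So ceil(log2(4587)) = 13

bits = ceil(log2(4587)) = ceil(12.1633) = 13 bits


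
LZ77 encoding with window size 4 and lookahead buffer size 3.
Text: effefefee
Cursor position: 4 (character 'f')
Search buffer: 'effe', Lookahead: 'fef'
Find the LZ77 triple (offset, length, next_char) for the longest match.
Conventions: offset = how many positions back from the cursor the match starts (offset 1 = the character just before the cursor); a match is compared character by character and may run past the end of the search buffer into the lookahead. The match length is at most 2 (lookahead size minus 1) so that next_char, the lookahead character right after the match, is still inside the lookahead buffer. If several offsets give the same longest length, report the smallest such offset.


Try each offset into the search buffer:
  offset=1 (pos 3, char 'e'): match length 0
  offset=2 (pos 2, char 'f'): match length 2
  offset=3 (pos 1, char 'f'): match length 1
  offset=4 (pos 0, char 'e'): match length 0
Longest match has length 2 at offset 2.
next_char = character at position 4 + 2 = 6 -> 'f'

Best match: offset=2, length=2 (matching 'fe' starting at position 2)
LZ77 triple: (2, 2, 'f')


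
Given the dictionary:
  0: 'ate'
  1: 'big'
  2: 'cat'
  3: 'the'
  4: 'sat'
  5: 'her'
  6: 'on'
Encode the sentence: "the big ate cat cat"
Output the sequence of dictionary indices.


Look up each word in the dictionary:
  'the' -> 3
  'big' -> 1
  'ate' -> 0
  'cat' -> 2
  'cat' -> 2

Encoded: [3, 1, 0, 2, 2]


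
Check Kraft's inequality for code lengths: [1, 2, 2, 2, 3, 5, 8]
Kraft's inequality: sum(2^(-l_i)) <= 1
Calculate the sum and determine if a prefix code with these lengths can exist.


Sum = 2^(-1) + 2^(-2) + 2^(-2) + 2^(-2) + 2^(-3) + 2^(-5) + 2^(-8)
    = 0.5 + 0.25 + 0.25 + 0.25 + 0.125 + 0.03125 + 0.00390625
    = 361/256 = 1.41015625
Since 1.41015625 > 1, Kraft's inequality is NOT satisfied.
A prefix code with these lengths CANNOT exist.

Kraft sum = 1.41015625. Not satisfied.


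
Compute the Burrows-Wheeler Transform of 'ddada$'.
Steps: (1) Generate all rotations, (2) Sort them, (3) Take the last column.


Rotations (sorted):
  0: $ddada -> last char: a
  1: a$ddad -> last char: d
  2: ada$dd -> last char: d
  3: da$dda -> last char: a
  4: dada$d -> last char: d
  5: ddada$ -> last char: $


BWT = addad$


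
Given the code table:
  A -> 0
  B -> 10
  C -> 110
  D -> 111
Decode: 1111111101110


Decoding:
111 -> D
111 -> D
110 -> C
111 -> D
0 -> A


Result: DDCDA


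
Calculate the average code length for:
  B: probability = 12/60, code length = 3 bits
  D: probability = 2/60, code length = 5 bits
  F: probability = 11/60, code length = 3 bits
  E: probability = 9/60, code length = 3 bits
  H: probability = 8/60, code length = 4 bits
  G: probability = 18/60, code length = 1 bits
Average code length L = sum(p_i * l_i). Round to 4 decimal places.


Weighted contributions p_i * l_i:
  B: (12/60) * 3 = 36/60
  D: (2/60) * 5 = 10/60
  F: (11/60) * 3 = 33/60
  E: (9/60) * 3 = 27/60
  H: (8/60) * 4 = 32/60
  G: (18/60) * 1 = 18/60
Sum = (36 + 10 + 33 + 27 + 32 + 18)/60 = 156/60

L = 156/60 = 2.6000 bits/symbol


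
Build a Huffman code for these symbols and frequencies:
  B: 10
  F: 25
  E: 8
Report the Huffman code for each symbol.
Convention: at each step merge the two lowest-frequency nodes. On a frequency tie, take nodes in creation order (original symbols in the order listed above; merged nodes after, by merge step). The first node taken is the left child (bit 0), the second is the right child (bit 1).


Huffman tree construction:
Step 1: Merge E(8) + B(10) = 18
Step 2: Merge (E+B)(18) + F(25) = 43
Read each symbol's code off the tree from the root (left child = 0, right child = 1).

Codes:
  B: 01 (length 2)
  F: 1 (length 1)
  E: 00 (length 2)
Average code length: 61/43 = 1.4186 bits/symbol


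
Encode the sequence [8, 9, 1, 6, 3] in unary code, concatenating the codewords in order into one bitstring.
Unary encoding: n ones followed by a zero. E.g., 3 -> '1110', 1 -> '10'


Encode each number as n ones followed by a terminating 0:
  8 -> 111111110 (9 bits)
  9 -> 1111111110 (10 bits)
  1 -> 10 (2 bits)
  6 -> 1111110 (7 bits)
  3 -> 1110 (4 bits)
Total length = 9 + 10 + 2 + 7 + 4 = 32 bits.

Unary([8, 9, 1, 6, 3]) = 11111111011111111101011111101110 (32 bits)


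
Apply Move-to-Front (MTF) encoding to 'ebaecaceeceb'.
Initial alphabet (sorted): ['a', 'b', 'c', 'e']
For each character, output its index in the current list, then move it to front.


MTF encoding:
'e': index 3 in ['a', 'b', 'c', 'e'] -> ['e', 'a', 'b', 'c']
'b': index 2 in ['e', 'a', 'b', 'c'] -> ['b', 'e', 'a', 'c']
'a': index 2 in ['b', 'e', 'a', 'c'] -> ['a', 'b', 'e', 'c']
'e': index 2 in ['a', 'b', 'e', 'c'] -> ['e', 'a', 'b', 'c']
'c': index 3 in ['e', 'a', 'b', 'c'] -> ['c', 'e', 'a', 'b']
'a': index 2 in ['c', 'e', 'a', 'b'] -> ['a', 'c', 'e', 'b']
'c': index 1 in ['a', 'c', 'e', 'b'] -> ['c', 'a', 'e', 'b']
'e': index 2 in ['c', 'a', 'e', 'b'] -> ['e', 'c', 'a', 'b']
'e': index 0 in ['e', 'c', 'a', 'b'] -> ['e', 'c', 'a', 'b']
'c': index 1 in ['e', 'c', 'a', 'b'] -> ['c', 'e', 'a', 'b']
'e': index 1 in ['c', 'e', 'a', 'b'] -> ['e', 'c', 'a', 'b']
'b': index 3 in ['e', 'c', 'a', 'b'] -> ['b', 'e', 'c', 'a']


Output: [3, 2, 2, 2, 3, 2, 1, 2, 0, 1, 1, 3]


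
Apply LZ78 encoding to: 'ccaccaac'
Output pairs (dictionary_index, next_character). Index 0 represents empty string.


LZ78 encoding steps:
Dictionary: {0: ''}
Step 1: w='' (idx 0), next='c' -> output (0, 'c'), add 'c' as idx 1
Step 2: w='c' (idx 1), next='a' -> output (1, 'a'), add 'ca' as idx 2
Step 3: w='c' (idx 1), next='c' -> output (1, 'c'), add 'cc' as idx 3
Step 4: w='' (idx 0), next='a' -> output (0, 'a'), add 'a' as idx 4
Step 5: w='a' (idx 4), next='c' -> output (4, 'c'), add 'ac' as idx 5


Encoded: [(0, 'c'), (1, 'a'), (1, 'c'), (0, 'a'), (4, 'c')]


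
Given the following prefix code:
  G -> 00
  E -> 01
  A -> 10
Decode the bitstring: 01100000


Decoding step by step:
Bits 01 -> E
Bits 10 -> A
Bits 00 -> G
Bits 00 -> G


Decoded message: EAGG


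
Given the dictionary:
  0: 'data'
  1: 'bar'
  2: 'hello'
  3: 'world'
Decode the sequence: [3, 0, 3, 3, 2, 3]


Look up each index in the dictionary:
  3 -> 'world'
  0 -> 'data'
  3 -> 'world'
  3 -> 'world'
  2 -> 'hello'
  3 -> 'world'

Decoded: "world data world world hello world"


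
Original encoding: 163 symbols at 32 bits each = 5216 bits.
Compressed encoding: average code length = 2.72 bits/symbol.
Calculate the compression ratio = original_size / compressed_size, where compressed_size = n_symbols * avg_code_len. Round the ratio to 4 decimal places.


original_size = n_symbols * orig_bits = 163 * 32 = 5216 bits
compressed_size = n_symbols * avg_code_len = 163 * 2.72 = 443.36 bits
ratio = original_size / compressed_size = 5216 / 443.36 = 11.7647

Compression ratio = 11.7647


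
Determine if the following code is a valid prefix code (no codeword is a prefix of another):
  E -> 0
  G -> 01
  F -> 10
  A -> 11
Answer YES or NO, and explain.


Checking each pair (does one codeword prefix another?):
  E='0' vs G='01': prefix -- VIOLATION

NO -- this is NOT a valid prefix code. E (0) is a prefix of G (01).


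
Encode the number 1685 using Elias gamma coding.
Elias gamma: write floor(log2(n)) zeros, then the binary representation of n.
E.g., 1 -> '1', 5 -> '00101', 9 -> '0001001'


num_bits = floor(log2(1685)) + 1 = 11
leading_zeros = num_bits - 1 = 10
binary(1685) = 11010010101

Elias gamma(1685) = '0000000000' + '11010010101' = 000000000011010010101 (21 bits)
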